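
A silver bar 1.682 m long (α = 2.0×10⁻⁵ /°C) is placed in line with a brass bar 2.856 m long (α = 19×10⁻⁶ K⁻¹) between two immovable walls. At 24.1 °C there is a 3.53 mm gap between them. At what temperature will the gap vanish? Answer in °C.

α₁L₁ = 3.364×10⁻⁵ m/K, α₂L₂ = 5.4264×10⁻⁵ m/K → total 8.7904×10⁻⁵ m/K
ΔT = g/(α₁L₁+α₂L₂) = 3.53×10⁻³ / 8.7904×10⁻⁵ = 40.157 K
T = 24.1 + 40.157 = 64.257 °C

T = 64.3 °C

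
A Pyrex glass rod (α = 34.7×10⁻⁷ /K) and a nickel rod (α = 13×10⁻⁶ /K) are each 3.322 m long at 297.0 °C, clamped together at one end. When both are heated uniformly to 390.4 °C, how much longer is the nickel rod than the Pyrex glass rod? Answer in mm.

ΔT = 93.4 K
Pyrex glass: ΔL = 34.7×10⁻⁷ × 3.322 m × 93.4 = 1.0767×10⁻³ m = 1.0767 mm
nickel: ΔL = 13×10⁻⁶ × 3.322 m × 93.4 = 4.0336×10⁻³ m = 4.0336 mm
difference = 4.0336 − 1.0767 = 2.9569 mm

2.96 mm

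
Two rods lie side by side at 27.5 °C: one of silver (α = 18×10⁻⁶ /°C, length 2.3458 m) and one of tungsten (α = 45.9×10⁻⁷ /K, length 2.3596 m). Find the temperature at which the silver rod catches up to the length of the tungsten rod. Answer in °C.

Equal length when α₁L₁ΔT − α₂L₂ΔT = L₂ − L₁ = 1.38×10⁻² m
α₁L₁ = 4.22244×10⁻⁵, α₂L₂ = 1.0830564×10⁻⁵ → Δ(αL) = 3.1393836×10⁻⁵ m/K
ΔT = 1.38×10⁻² / 3.1393836×10⁻⁵ = 439.577 K, so T = 27.5 + 439.577 = 467.077 °C

T = 467.1 °C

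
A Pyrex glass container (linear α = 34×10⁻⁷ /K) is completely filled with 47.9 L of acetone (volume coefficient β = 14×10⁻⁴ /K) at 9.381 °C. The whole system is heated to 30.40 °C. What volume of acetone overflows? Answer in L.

1.40 L

The container also expands: β_container ≈ 3α = 1.02×10⁻⁵ /K
Net overflow = V₀(β_liq − 3α_cont)ΔT
β − 3α = 1.40×10⁻³ − 1.02×10⁻⁵ = 1.3898×10⁻³ /K; ΔT = 21.019 K
ΔV = 47.9 × 1.3898×10⁻³ × 21.019 = 1.40 L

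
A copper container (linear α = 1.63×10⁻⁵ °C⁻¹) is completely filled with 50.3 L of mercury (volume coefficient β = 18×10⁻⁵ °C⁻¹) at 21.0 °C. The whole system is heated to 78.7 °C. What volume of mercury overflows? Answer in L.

The container also expands: β_container ≈ 3α = 4.89×10⁻⁵ /K
Net overflow = V₀(β_liq − 3α_cont)ΔT
β − 3α = 1.80×10⁻⁴ − 4.89×10⁻⁵ = 1.311×10⁻⁴ /K; ΔT = 57.7 K
ΔV = 50.3 × 1.311×10⁻⁴ × 57.7 = 0.380 L

0.380 L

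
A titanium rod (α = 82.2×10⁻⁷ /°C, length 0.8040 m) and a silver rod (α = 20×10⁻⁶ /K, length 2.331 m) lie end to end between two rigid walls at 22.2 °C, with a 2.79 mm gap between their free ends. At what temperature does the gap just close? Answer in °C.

α₁L₁ = 6.60888×10⁻⁶ m/K, α₂L₂ = 4.662×10⁻⁵ m/K → total 5.322888×10⁻⁵ m/K
ΔT = g/(α₁L₁+α₂L₂) = 2.79×10⁻³ / 5.322888×10⁻⁵ = 52.415 K
T = 22.2 + 52.415 = 74.615 °C

T = 74.6 °C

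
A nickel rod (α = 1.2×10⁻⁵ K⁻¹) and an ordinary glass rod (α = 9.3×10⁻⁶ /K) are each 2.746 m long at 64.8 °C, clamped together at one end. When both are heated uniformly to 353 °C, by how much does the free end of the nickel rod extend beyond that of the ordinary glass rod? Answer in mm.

ΔT = 288.2 K
nickel: ΔL = 1.2×10⁻⁵ × 2.746 m × 288.2 = 9.4968×10⁻³ m = 9.4968 mm
ordinary glass: ΔL = 9.3×10⁻⁶ × 2.746 m × 288.2 = 7.3600×10⁻³ m = 7.3600 mm
difference = 9.4968 − 7.3600 = 2.1368 mm

2.14 mm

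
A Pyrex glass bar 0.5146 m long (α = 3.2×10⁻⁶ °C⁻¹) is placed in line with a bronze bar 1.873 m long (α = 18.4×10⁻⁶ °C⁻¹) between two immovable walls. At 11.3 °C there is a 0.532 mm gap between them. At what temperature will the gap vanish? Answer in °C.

Gap closes when ΔL₁ + ΔL₂ = 0.532 mm = 5.32×10⁻⁴ m
(α₁L₁ + α₂L₂)ΔT = g
α₁L₁ + α₂L₂ = 3.2×10⁻⁶×0.5146 + 18.4×10⁻⁶×1.873 = 3.610992×10⁻⁵ m/K
ΔT = 5.32×10⁻⁴ / 3.610992×10⁻⁵ = 14.733 K
T = 11.3 + 14.733 = 26.033 °C

T = 26.0 °C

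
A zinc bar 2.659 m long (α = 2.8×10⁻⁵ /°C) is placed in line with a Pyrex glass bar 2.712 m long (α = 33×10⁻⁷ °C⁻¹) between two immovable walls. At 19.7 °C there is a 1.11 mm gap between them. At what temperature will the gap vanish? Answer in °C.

T = 33.0 °C

Gap closes when ΔL₁ + ΔL₂ = 1.11 mm = 1.11×10⁻³ m
(α₁L₁ + α₂L₂)ΔT = g
α₁L₁ + α₂L₂ = 2.8×10⁻⁵×2.659 + 33×10⁻⁷×2.712 = 8.34016×10⁻⁵ m/K
ΔT = 1.11×10⁻³ / 8.34016×10⁻⁵ = 13.309 K
T = 19.7 + 13.309 = 33.009 °C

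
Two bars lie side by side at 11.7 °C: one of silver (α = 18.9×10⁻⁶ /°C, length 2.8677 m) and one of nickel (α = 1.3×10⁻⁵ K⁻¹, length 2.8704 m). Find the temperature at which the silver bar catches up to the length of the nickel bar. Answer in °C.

T = 171.6 °C

Equal length when α₁L₁ΔT − α₂L₂ΔT = L₂ − L₁ = 2.70×10⁻³ m
α₁L₁ = 5.419953×10⁻⁵, α₂L₂ = 3.73152×10⁻⁵ → Δ(αL) = 1.688433×10⁻⁵ m/K
ΔT = 2.70×10⁻³ / 1.688433×10⁻⁵ = 159.912 K, so T = 11.7 + 159.912 = 171.612 °C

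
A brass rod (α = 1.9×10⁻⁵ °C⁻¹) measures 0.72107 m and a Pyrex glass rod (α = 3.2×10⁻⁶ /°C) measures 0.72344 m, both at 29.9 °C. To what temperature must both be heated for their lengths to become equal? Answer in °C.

T = 238.1 °C

L₁(1 + α₁ΔT) = L₂(1 + α₂ΔT) ⇒ ΔT = (L₂ − L₁)/(α₁L₁ − α₂L₂)
L₂ − L₁ = 0.72344 − 0.72107 = 2.37×10⁻³ m
α₁L₁ − α₂L₂ = 1.9×10⁻⁵×0.72107 − 3.2×10⁻⁶×0.72344 = 1.1385322×10⁻⁵ m/K
ΔT = 2.37×10⁻³ / 1.1385322×10⁻⁵ = 208.163 K
T = 29.9 + 208.163 = 238.063 °C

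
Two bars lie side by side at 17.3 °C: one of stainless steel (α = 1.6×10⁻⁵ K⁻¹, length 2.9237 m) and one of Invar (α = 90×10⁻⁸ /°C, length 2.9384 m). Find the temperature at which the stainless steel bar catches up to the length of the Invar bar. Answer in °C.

L₁(1 + α₁ΔT) = L₂(1 + α₂ΔT) ⇒ ΔT = (L₂ − L₁)/(α₁L₁ − α₂L₂)
L₂ − L₁ = 2.9384 − 2.9237 = 1.47×10⁻² m
α₁L₁ − α₂L₂ = 1.6×10⁻⁵×2.9237 − 90×10⁻⁸×2.9384 = 4.413464×10⁻⁵ m/K
ΔT = 1.47×10⁻² / 4.413464×10⁻⁵ = 333.072 K
T = 17.3 + 333.072 = 350.372 °C

T = 350.4 °C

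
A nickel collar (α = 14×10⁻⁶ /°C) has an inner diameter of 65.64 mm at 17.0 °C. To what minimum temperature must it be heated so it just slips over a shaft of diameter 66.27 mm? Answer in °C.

T = 703 °C

Required Δd = 66.27 − 65.64 = 0.63 mm
Δd = αd₀ΔT ⇒ ΔT = Δd/(αd₀) = 0.63 / (14×10⁻⁶ × 65.64) = 685.56 K
T_min = 17.0 + 685.56 = 702.56 °C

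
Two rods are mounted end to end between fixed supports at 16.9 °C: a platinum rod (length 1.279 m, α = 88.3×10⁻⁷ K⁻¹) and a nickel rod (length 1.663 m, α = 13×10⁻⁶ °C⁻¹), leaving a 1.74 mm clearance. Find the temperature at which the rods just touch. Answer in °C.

T = 69.8 °C

Gap closes when ΔL₁ + ΔL₂ = 1.74 mm = 1.74×10⁻³ m
(α₁L₁ + α₂L₂)ΔT = g
α₁L₁ + α₂L₂ = 88.3×10⁻⁷×1.279 + 13×10⁻⁶×1.663 = 3.291257×10⁻⁵ m/K
ΔT = 1.74×10⁻³ / 3.291257×10⁻⁵ = 52.867 K
T = 16.9 + 52.867 = 69.767 °C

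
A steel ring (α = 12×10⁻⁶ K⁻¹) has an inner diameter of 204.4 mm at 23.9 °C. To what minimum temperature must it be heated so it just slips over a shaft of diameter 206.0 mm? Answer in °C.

T = 676 °C

Required Δd = 206.0 − 204.4 = 1.6 mm
Δd = αd₀ΔT ⇒ ΔT = Δd/(αd₀) = 1.6 / (12×10⁻⁶ × 204.4) = 652.32 K
T_min = 23.9 + 652.32 = 676.22 °C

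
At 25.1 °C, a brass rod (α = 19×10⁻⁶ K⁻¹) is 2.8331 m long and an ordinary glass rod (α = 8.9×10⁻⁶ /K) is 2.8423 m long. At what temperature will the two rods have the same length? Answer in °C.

T = 347.5 °C

L₁(1 + α₁ΔT) = L₂(1 + α₂ΔT) ⇒ ΔT = (L₂ − L₁)/(α₁L₁ − α₂L₂)
L₂ − L₁ = 2.8423 − 2.8331 = 9.20×10⁻³ m
α₁L₁ − α₂L₂ = 19×10⁻⁶×2.8331 − 8.9×10⁻⁶×2.8423 = 2.853243×10⁻⁵ m/K
ΔT = 9.20×10⁻³ / 2.853243×10⁻⁵ = 322.440 K
T = 25.1 + 322.440 = 347.540 °C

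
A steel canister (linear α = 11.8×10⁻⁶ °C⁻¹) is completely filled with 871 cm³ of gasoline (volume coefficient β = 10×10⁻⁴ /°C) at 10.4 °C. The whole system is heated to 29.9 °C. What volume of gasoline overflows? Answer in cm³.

The canister also expands: β_container ≈ 3α = 3.54×10⁻⁵ /K
Net overflow = V₀(β_liq − 3α_cont)ΔT
β − 3α = 1.00×10⁻³ − 3.54×10⁻⁵ = 9.646×10⁻⁴ /K; ΔT = 19.5 K
ΔV = 871 × 9.646×10⁻⁴ × 19.5 = 16.4 cm³

16.4 cm³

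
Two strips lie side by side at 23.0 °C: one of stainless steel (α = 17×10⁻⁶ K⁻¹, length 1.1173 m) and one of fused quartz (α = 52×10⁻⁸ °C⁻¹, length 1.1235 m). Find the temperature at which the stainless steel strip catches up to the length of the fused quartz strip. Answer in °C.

T = 359.8 °C

Equal length when α₁L₁ΔT − α₂L₂ΔT = L₂ − L₁ = 6.20×10⁻³ m
α₁L₁ = 1.89941×10⁻⁵, α₂L₂ = 5.8422×10⁻⁷ → Δ(αL) = 1.840988×10⁻⁵ m/K
ΔT = 6.20×10⁻³ / 1.840988×10⁻⁵ = 336.776 K, so T = 23.0 + 336.776 = 359.776 °C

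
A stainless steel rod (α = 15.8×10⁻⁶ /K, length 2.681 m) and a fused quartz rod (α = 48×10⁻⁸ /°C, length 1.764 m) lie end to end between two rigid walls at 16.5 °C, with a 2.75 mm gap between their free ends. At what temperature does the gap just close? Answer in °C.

α₁L₁ = 4.23598×10⁻⁵ m/K, α₂L₂ = 8.4672×10⁻⁷ m/K → total 4.320652×10⁻⁵ m/K
ΔT = g/(α₁L₁+α₂L₂) = 2.75×10⁻³ / 4.320652×10⁻⁵ = 63.648 K
T = 16.5 + 63.648 = 80.148 °C

T = 80.1 °C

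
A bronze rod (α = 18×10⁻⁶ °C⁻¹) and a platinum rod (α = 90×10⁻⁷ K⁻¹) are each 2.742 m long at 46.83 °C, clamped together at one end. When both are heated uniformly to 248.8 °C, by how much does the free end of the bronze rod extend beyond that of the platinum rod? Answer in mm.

ΔT = 201.97 K
bronze: ΔL = 18×10⁻⁶ × 2.742 m × 201.97 = 9.9684×10⁻³ m = 9.9684 mm
platinum: ΔL = 90×10⁻⁷ × 2.742 m × 201.97 = 4.9842×10⁻³ m = 4.9842 mm
difference = 9.9684 − 4.9842 = 4.9842 mm

4.98 mm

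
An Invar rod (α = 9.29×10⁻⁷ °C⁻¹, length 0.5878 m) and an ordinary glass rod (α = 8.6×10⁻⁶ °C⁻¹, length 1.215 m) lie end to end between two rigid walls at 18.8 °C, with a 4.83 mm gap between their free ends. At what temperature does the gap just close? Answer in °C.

T = 458 °C

α₁L₁ = 5.460662×10⁻⁷ m/K, α₂L₂ = 1.0449×10⁻⁵ m/K → total 1.09950662×10⁻⁵ m/K
ΔT = g/(α₁L₁+α₂L₂) = 4.83×10⁻³ / 1.09950662×10⁻⁵ = 439.29 K
T = 18.8 + 439.29 = 458.09 °C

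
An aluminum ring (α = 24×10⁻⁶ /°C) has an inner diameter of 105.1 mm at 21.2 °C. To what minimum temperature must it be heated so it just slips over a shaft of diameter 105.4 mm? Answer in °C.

T = 140 °C

Required Δd = 105.4 − 105.1 = 0.3 mm
Δd = αd₀ΔT ⇒ ΔT = Δd/(αd₀) = 0.3 / (24×10⁻⁶ × 105.1) = 118.93 K
T_min = 21.2 + 118.93 = 140.13 °C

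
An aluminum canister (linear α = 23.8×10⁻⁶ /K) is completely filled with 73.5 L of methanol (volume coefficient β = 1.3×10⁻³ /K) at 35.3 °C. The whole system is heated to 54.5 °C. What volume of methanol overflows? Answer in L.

The canister also expands: β_container ≈ 3α = 7.14×10⁻⁵ /K
Net overflow = V₀(β_liq − 3α_cont)ΔT
β − 3α = 1.30×10⁻³ − 7.14×10⁻⁵ = 1.2286×10⁻³ /K; ΔT = 19.2 K
ΔV = 73.5 × 1.2286×10⁻³ × 19.2 = 1.73 L

1.73 L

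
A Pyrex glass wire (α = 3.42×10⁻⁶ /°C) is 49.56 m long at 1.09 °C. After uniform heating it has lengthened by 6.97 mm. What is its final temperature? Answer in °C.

ΔL = αL₀ΔT ⇒ ΔT = ΔL / (αL₀)
ΔT = 6.97×10⁻³ m / (3.42×10⁻⁶ × 49.56 m) = 41.122 K
T = 1.09 + 41.122 = 42.212 °C

T = 42.2 °C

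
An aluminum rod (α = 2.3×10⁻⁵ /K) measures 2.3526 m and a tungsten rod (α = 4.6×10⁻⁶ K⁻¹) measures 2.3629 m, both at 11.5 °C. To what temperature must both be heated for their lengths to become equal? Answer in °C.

T = 249.7 °C

L₁(1 + α₁ΔT) = L₂(1 + α₂ΔT) ⇒ ΔT = (L₂ − L₁)/(α₁L₁ − α₂L₂)
L₂ − L₁ = 2.3629 − 2.3526 = 1.03×10⁻² m
α₁L₁ − α₂L₂ = 2.3×10⁻⁵×2.3526 − 4.6×10⁻⁶×2.3629 = 4.324046×10⁻⁵ m/K
ΔT = 1.03×10⁻² / 4.324046×10⁻⁵ = 238.203 K
T = 11.5 + 238.203 = 249.703 °C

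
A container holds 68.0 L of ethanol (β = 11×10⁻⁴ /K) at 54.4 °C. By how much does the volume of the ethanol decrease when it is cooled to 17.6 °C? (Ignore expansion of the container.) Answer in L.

|ΔT| = |17.6 − 54.4| = 36.8 K
ΔV = βV₀ΔT = (11×10⁻⁴)(68.0)(36.8) = 2.75 L

ΔV = 2.75 L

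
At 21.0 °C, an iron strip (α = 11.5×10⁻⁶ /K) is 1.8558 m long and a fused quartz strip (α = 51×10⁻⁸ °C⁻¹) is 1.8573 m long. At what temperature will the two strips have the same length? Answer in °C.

L₁(1 + α₁ΔT) = L₂(1 + α₂ΔT) ⇒ ΔT = (L₂ − L₁)/(α₁L₁ − α₂L₂)
L₂ − L₁ = 1.8573 − 1.8558 = 1.50×10⁻³ m
α₁L₁ − α₂L₂ = 11.5×10⁻⁶×1.8558 − 51×10⁻⁸×1.8573 = 2.0394477×10⁻⁵ m/K
ΔT = 1.50×10⁻³ / 2.0394477×10⁻⁵ = 73.5493 K
T = 21.0 + 73.5493 = 94.5493 °C

T = 94.55 °C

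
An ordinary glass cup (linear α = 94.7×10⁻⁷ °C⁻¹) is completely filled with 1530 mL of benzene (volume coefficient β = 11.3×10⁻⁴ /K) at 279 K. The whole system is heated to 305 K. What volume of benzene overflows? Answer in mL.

The cup also expands: β_container ≈ 3α = 2.841×10⁻⁵ /K
Net overflow = V₀(β_liq − 3α_cont)ΔT
β − 3α = 1.13×10⁻³ − 2.841×10⁻⁵ = 1.10159×10⁻³ /K; ΔT = 26 K
ΔV = 1530 × 1.10159×10⁻³ × 26 = 43.8 mL

43.8 mL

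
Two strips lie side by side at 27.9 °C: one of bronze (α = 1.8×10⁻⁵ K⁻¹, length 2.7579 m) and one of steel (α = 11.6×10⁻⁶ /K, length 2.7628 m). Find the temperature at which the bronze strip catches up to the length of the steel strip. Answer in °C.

T = 306.4 °C

L₁(1 + α₁ΔT) = L₂(1 + α₂ΔT) ⇒ ΔT = (L₂ − L₁)/(α₁L₁ − α₂L₂)
L₂ − L₁ = 2.7628 − 2.7579 = 4.90×10⁻³ m
α₁L₁ − α₂L₂ = 1.8×10⁻⁵×2.7579 − 11.6×10⁻⁶×2.7628 = 1.759372×10⁻⁵ m/K
ΔT = 4.90×10⁻³ / 1.759372×10⁻⁵ = 278.508 K
T = 27.9 + 278.508 = 306.408 °C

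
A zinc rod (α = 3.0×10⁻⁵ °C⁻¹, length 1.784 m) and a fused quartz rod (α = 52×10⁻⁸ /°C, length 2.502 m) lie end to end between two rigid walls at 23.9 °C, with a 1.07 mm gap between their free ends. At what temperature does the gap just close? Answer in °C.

Gap closes when ΔL₁ + ΔL₂ = 1.07 mm = 1.07×10⁻³ m
(α₁L₁ + α₂L₂)ΔT = g
α₁L₁ + α₂L₂ = 3.0×10⁻⁵×1.784 + 52×10⁻⁸×2.502 = 5.482104×10⁻⁵ m/K
ΔT = 1.07×10⁻³ / 5.482104×10⁻⁵ = 19.518 K
T = 23.9 + 19.518 = 43.418 °C

T = 43.4 °C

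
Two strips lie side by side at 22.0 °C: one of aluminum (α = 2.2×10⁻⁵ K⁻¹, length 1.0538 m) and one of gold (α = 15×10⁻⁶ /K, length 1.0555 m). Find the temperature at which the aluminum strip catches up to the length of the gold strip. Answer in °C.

Equal length when α₁L₁ΔT − α₂L₂ΔT = L₂ − L₁ = 1.70×10⁻³ m
α₁L₁ = 2.31836×10⁻⁵, α₂L₂ = 1.58325×10⁻⁵ → Δ(αL) = 7.3511×10⁻⁶ m/K
ΔT = 1.70×10⁻³ / 7.3511×10⁻⁶ = 231.258 K, so T = 22.0 + 231.258 = 253.258 °C

T = 253.3 °C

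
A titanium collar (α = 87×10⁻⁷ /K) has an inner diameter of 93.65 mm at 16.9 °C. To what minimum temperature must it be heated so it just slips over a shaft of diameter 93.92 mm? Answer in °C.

Required Δd = 93.92 − 93.65 = 0.27 mm
Δd = αd₀ΔT ⇒ ΔT = Δd/(αd₀) = 0.27 / (87×10⁻⁷ × 93.65) = 331.39 K
T_min = 16.9 + 331.39 = 348.29 °C

T = 348 °C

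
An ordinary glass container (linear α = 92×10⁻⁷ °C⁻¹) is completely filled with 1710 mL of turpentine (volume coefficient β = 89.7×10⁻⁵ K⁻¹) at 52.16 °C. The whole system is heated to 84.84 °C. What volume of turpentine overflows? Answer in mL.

The container also expands: β_container ≈ 3α = 2.76×10⁻⁵ /K
Net overflow = V₀(β_liq − 3α_cont)ΔT
β − 3α = 8.97×10⁻⁴ − 2.76×10⁻⁵ = 8.694×10⁻⁴ /K; ΔT = 32.68 K
ΔV = 1710 × 8.694×10⁻⁴ × 32.68 = 48.6 mL

48.6 mL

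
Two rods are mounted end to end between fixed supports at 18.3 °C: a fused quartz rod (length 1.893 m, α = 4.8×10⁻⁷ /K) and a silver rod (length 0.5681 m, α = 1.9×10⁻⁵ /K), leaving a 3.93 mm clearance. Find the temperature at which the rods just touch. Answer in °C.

Gap closes when ΔL₁ + ΔL₂ = 3.93 mm = 3.93×10⁻³ m
(α₁L₁ + α₂L₂)ΔT = g
α₁L₁ + α₂L₂ = 4.8×10⁻⁷×1.893 + 1.9×10⁻⁵×0.5681 = 1.170254×10⁻⁵ m/K
ΔT = 3.93×10⁻³ / 1.170254×10⁻⁵ = 335.82 K
T = 18.3 + 335.82 = 354.12 °C

T = 354 °C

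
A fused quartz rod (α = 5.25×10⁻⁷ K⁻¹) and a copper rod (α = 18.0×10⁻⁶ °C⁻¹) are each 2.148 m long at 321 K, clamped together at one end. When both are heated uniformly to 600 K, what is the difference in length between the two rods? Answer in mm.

10.5 mm

ΔT = 279 K
fused quartz: ΔL = 5.25×10⁻⁷ × 2.148 m × 279 = 3.1463×10⁻⁴ m = 0.31463 mm
copper: ΔL = 18.0×10⁻⁶ × 2.148 m × 279 = 1.0787×10⁻² m = 10.787 mm
difference = 10.787 − 0.31463 = 10.47237 mm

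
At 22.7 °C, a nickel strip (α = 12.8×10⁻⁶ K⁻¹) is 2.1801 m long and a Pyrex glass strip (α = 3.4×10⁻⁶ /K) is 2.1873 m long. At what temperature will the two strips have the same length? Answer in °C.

T = 374.5 °C

Equal length when α₁L₁ΔT − α₂L₂ΔT = L₂ − L₁ = 7.20×10⁻³ m
α₁L₁ = 2.790528×10⁻⁵, α₂L₂ = 7.43682×10⁻⁶ → Δ(αL) = 2.046846×10⁻⁵ m/K
ΔT = 7.20×10⁻³ / 2.046846×10⁻⁵ = 351.761 K, so T = 22.7 + 351.761 = 374.461 °C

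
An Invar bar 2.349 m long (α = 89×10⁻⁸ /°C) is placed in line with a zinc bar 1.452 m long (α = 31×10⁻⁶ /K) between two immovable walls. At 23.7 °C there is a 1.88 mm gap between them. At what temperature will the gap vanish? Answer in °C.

Gap closes when ΔL₁ + ΔL₂ = 1.88 mm = 1.88×10⁻³ m
(α₁L₁ + α₂L₂)ΔT = g
α₁L₁ + α₂L₂ = 89×10⁻⁸×2.349 + 31×10⁻⁶×1.452 = 4.710261×10⁻⁵ m/K
ΔT = 1.88×10⁻³ / 4.710261×10⁻⁵ = 39.913 K
T = 23.7 + 39.913 = 63.613 °C

T = 63.6 °C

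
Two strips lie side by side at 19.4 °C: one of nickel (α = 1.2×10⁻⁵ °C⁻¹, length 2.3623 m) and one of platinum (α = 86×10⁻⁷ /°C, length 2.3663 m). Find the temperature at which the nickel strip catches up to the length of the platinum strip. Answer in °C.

T = 519.6 °C

Equal length when α₁L₁ΔT − α₂L₂ΔT = L₂ − L₁ = 4.00×10⁻³ m
α₁L₁ = 2.83476×10⁻⁵, α₂L₂ = 2.035018×10⁻⁵ → Δ(αL) = 7.99742×10⁻⁶ m/K
ΔT = 4.00×10⁻³ / 7.99742×10⁻⁶ = 500.161 K, so T = 19.4 + 500.161 = 519.561 °C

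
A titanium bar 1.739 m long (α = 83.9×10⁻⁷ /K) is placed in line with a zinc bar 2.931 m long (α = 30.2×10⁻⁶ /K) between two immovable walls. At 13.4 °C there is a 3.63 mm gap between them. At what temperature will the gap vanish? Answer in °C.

T = 48.6 °C

Gap closes when ΔL₁ + ΔL₂ = 3.63 mm = 3.63×10⁻³ m
(α₁L₁ + α₂L₂)ΔT = g
α₁L₁ + α₂L₂ = 83.9×10⁻⁷×1.739 + 30.2×10⁻⁶×2.931 = 1.0310641×10⁻⁴ m/K
ΔT = 3.63×10⁻³ / 1.0310641×10⁻⁴ = 35.206 K
T = 13.4 + 35.206 = 48.606 °C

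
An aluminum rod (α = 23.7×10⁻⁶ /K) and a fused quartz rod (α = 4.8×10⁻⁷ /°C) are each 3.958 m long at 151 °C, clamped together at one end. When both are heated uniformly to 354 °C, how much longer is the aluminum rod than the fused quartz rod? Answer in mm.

ΔT = 203 K
aluminum: ΔL = 23.7×10⁻⁶ × 3.958 m × 203 = 1.9042×10⁻² m = 19.042 mm
fused quartz: ΔL = 4.8×10⁻⁷ × 3.958 m × 203 = 3.8567×10⁻⁴ m = 0.38567 mm
difference = 19.042 − 0.38567 = 18.65633 mm

18.7 mm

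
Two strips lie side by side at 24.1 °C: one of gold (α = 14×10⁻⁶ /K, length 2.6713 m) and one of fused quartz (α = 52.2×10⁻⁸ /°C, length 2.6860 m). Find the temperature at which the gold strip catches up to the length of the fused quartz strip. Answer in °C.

L₁(1 + α₁ΔT) = L₂(1 + α₂ΔT) ⇒ ΔT = (L₂ − L₁)/(α₁L₁ − α₂L₂)
L₂ − L₁ = 2.6860 − 2.6713 = 1.47×10⁻² m
α₁L₁ − α₂L₂ = 14×10⁻⁶×2.6713 − 52.2×10⁻⁸×2.6860 = 3.5996108×10⁻⁵ m/K
ΔT = 1.47×10⁻² / 3.5996108×10⁻⁵ = 408.377 K
T = 24.1 + 408.377 = 432.477 °C

T = 432.5 °C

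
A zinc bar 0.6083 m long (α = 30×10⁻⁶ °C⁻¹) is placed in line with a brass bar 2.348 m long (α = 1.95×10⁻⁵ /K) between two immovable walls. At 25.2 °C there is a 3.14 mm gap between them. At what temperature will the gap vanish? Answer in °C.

α₁L₁ = 1.8249×10⁻⁵ m/K, α₂L₂ = 4.5786×10⁻⁵ m/K → total 6.4035×10⁻⁵ m/K
ΔT = g/(α₁L₁+α₂L₂) = 3.14×10⁻³ / 6.4035×10⁻⁵ = 49.036 K
T = 25.2 + 49.036 = 74.236 °C

T = 74.2 °C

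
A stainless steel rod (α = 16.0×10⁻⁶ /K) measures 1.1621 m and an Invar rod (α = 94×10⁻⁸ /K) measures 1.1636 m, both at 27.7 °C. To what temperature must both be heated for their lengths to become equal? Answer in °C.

Equal length when α₁L₁ΔT − α₂L₂ΔT = L₂ − L₁ = 1.50×10⁻³ m
α₁L₁ = 1.85936×10⁻⁵, α₂L₂ = 1.093784×10⁻⁶ → Δ(αL) = 1.7499816×10⁻⁵ m/K
ΔT = 1.50×10⁻³ / 1.7499816×10⁻⁵ = 85.715 K, so T = 27.7 + 85.715 = 113.415 °C

T = 113.4 °C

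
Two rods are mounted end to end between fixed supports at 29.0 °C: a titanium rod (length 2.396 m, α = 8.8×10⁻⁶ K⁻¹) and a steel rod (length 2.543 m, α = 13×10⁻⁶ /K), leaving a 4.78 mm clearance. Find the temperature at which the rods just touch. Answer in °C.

T = 117 °C

α₁L₁ = 2.10848×10⁻⁵ m/K, α₂L₂ = 3.3059×10⁻⁵ m/K → total 5.41438×10⁻⁵ m/K
ΔT = g/(α₁L₁+α₂L₂) = 4.78×10⁻³ / 5.41438×10⁻⁵ = 88.28 K
T = 29.0 + 88.28 = 117.28 °C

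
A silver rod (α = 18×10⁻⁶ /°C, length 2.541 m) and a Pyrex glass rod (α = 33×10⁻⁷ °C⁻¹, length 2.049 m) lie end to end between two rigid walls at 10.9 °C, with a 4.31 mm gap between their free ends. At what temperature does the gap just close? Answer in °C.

T = 93.0 °C

Gap closes when ΔL₁ + ΔL₂ = 4.31 mm = 4.31×10⁻³ m
(α₁L₁ + α₂L₂)ΔT = g
α₁L₁ + α₂L₂ = 18×10⁻⁶×2.541 + 33×10⁻⁷×2.049 = 5.24997×10⁻⁵ m/K
ΔT = 4.31×10⁻³ / 5.24997×10⁻⁵ = 82.096 K
T = 10.9 + 82.096 = 92.996 °C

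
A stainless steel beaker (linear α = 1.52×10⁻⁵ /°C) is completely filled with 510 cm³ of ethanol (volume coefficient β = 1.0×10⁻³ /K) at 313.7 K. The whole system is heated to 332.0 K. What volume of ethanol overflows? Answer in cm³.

The beaker also expands: β_container ≈ 3α = 4.56×10⁻⁵ /K
Net overflow = V₀(β_liq − 3α_cont)ΔT
β − 3α = 1.00×10⁻³ − 4.56×10⁻⁵ = 9.544×10⁻⁴ /K; ΔT = 18.3 K
ΔV = 510 × 9.544×10⁻⁴ × 18.3 = 8.91 cm³

8.91 cm³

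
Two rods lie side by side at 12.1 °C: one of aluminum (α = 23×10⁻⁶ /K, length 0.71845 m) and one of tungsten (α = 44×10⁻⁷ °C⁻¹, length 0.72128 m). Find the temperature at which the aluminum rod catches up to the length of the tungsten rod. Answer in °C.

L₁(1 + α₁ΔT) = L₂(1 + α₂ΔT) ⇒ ΔT = (L₂ − L₁)/(α₁L₁ − α₂L₂)
L₂ − L₁ = 0.72128 − 0.71845 = 2.83×10⁻³ m
α₁L₁ − α₂L₂ = 23×10⁻⁶×0.71845 − 44×10⁻⁷×0.72128 = 1.3350718×10⁻⁵ m/K
ΔT = 2.83×10⁻³ / 1.3350718×10⁻⁵ = 211.974 K
T = 12.1 + 211.974 = 224.074 °C

T = 224.1 °C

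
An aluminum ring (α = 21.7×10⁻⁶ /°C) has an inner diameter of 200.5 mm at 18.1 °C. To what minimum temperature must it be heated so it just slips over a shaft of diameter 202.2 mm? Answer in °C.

T = 409 °C

Required Δd = 202.2 − 200.5 = 1.7 mm
Δd = αd₀ΔT ⇒ ΔT = Δd/(αd₀) = 1.7 / (21.7×10⁻⁶ × 200.5) = 390.73 K
T_min = 18.1 + 390.73 = 408.83 °C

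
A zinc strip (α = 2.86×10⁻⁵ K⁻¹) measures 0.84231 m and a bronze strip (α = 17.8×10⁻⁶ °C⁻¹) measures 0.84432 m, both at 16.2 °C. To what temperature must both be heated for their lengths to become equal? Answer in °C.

T = 238.0 °C

L₁(1 + α₁ΔT) = L₂(1 + α₂ΔT) ⇒ ΔT = (L₂ − L₁)/(α₁L₁ − α₂L₂)
L₂ − L₁ = 0.84432 − 0.84231 = 2.01×10⁻³ m
α₁L₁ − α₂L₂ = 2.86×10⁻⁵×0.84231 − 17.8×10⁻⁶×0.84432 = 9.06117×10⁻⁶ m/K
ΔT = 2.01×10⁻³ / 9.06117×10⁻⁶ = 221.826 K
T = 16.2 + 221.826 = 238.026 °C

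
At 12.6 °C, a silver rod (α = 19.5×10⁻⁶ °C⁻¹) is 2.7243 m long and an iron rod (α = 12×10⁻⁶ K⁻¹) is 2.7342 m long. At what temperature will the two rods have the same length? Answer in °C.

T = 500.0 °C

L₁(1 + α₁ΔT) = L₂(1 + α₂ΔT) ⇒ ΔT = (L₂ − L₁)/(α₁L₁ − α₂L₂)
L₂ − L₁ = 2.7342 − 2.7243 = 9.90×10⁻³ m
α₁L₁ − α₂L₂ = 19.5×10⁻⁶×2.7243 − 12×10⁻⁶×2.7342 = 2.031345×10⁻⁵ m/K
ΔT = 9.90×10⁻³ / 2.031345×10⁻⁵ = 487.362 K
T = 12.6 + 487.362 = 499.962 °C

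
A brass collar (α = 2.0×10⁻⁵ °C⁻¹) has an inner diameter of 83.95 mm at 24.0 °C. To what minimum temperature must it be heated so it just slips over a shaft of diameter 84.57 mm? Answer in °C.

T = 393 °C

Required Δd = 84.57 − 83.95 = 0.62 mm
Δd = αd₀ΔT ⇒ ΔT = Δd/(αd₀) = 0.62 / (2.0×10⁻⁵ × 83.95) = 369.27 K
T_min = 24.0 + 369.27 = 393.27 °C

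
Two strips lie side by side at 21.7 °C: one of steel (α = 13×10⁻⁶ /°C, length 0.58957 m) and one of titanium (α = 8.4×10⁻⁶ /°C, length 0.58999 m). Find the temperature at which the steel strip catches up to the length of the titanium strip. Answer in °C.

Equal length when α₁L₁ΔT − α₂L₂ΔT = L₂ − L₁ = 4.20×10⁻⁴ m
α₁L₁ = 7.66441×10⁻⁶, α₂L₂ = 4.955916×10⁻⁶ → Δ(αL) = 2.708494×10⁻⁶ m/K
ΔT = 4.20×10⁻⁴ / 2.708494×10⁻⁶ = 155.068 K, so T = 21.7 + 155.068 = 176.768 °C

T = 176.8 °C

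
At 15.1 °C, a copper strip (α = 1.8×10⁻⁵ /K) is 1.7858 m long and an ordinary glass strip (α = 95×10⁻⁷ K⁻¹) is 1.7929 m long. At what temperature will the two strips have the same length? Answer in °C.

T = 484.9 °C

Equal length when α₁L₁ΔT − α₂L₂ΔT = L₂ − L₁ = 7.10×10⁻³ m
α₁L₁ = 3.21444×10⁻⁵, α₂L₂ = 1.703255×10⁻⁵ → Δ(αL) = 1.511185×10⁻⁵ m/K
ΔT = 7.10×10⁻³ / 1.511185×10⁻⁵ = 469.830 K, so T = 15.1 + 469.830 = 484.930 °C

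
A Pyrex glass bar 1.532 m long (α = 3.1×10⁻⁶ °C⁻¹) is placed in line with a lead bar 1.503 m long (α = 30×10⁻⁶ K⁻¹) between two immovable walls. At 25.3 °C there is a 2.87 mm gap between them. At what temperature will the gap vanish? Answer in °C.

α₁L₁ = 4.7492×10⁻⁶ m/K, α₂L₂ = 4.509×10⁻⁵ m/K → total 4.98392×10⁻⁵ m/K
ΔT = g/(α₁L₁+α₂L₂) = 2.87×10⁻³ / 4.98392×10⁻⁵ = 57.585 K
T = 25.3 + 57.585 = 82.885 °C

T = 82.9 °C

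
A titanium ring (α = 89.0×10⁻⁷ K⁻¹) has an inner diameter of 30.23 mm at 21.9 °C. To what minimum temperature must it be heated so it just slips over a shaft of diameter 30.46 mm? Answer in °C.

T = 877 °C

Required Δd = 30.46 − 30.23 = 0.23 mm
Δd = αd₀ΔT ⇒ ΔT = Δd/(αd₀) = 0.23 / (89.0×10⁻⁷ × 30.23) = 854.87 K
T_min = 21.9 + 854.87 = 876.77 °C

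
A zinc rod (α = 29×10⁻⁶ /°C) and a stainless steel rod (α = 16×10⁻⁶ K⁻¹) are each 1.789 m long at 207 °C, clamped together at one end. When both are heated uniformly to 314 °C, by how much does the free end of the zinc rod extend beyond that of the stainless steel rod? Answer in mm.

2.49 mm

ΔT = 107 K
zinc: ΔL = 29×10⁻⁶ × 1.789 m × 107 = 5.5513×10⁻³ m = 5.5513 mm
stainless steel: ΔL = 16×10⁻⁶ × 1.789 m × 107 = 3.0628×10⁻³ m = 3.0628 mm
difference = 5.5513 − 3.0628 = 2.4885 mm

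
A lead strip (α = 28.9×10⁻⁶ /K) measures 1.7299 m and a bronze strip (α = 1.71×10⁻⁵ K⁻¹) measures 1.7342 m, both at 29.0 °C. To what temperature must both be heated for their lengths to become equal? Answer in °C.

Equal length when α₁L₁ΔT − α₂L₂ΔT = L₂ − L₁ = 4.30×10⁻³ m
α₁L₁ = 4.999411×10⁻⁵, α₂L₂ = 2.965482×10⁻⁵ → Δ(αL) = 2.033929×10⁻⁵ m/K
ΔT = 4.30×10⁻³ / 2.033929×10⁻⁵ = 211.413 K, so T = 29.0 + 211.413 = 240.413 °C

T = 240.4 °C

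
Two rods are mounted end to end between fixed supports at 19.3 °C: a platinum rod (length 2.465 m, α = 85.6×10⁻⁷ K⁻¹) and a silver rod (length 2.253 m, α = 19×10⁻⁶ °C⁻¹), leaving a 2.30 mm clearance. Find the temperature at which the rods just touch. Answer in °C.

Gap closes when ΔL₁ + ΔL₂ = 2.30 mm = 2.30×10⁻³ m
(α₁L₁ + α₂L₂)ΔT = g
α₁L₁ + α₂L₂ = 85.6×10⁻⁷×2.465 + 19×10⁻⁶×2.253 = 6.39074×10⁻⁵ m/K
ΔT = 2.30×10⁻³ / 6.39074×10⁻⁵ = 35.990 K
T = 19.3 + 35.990 = 55.290 °C

T = 55.3 °C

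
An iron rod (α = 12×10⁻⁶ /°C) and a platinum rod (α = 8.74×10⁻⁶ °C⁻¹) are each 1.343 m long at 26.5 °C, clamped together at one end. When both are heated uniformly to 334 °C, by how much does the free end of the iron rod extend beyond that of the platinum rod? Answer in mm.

1.35 mm

ΔT = 307.5 K
iron: ΔL = 12×10⁻⁶ × 1.343 m × 307.5 = 4.9557×10⁻³ m = 4.9557 mm
platinum: ΔL = 8.74×10⁻⁶ × 1.343 m × 307.5 = 3.6094×10⁻³ m = 3.6094 mm
difference = 4.9557 − 3.6094 = 1.3463 mm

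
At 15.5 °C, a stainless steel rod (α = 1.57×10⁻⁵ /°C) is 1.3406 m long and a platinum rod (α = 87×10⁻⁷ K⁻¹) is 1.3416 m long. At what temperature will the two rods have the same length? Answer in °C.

T = 122.2 °C

L₁(1 + α₁ΔT) = L₂(1 + α₂ΔT) ⇒ ΔT = (L₂ − L₁)/(α₁L₁ − α₂L₂)
L₂ − L₁ = 1.3416 − 1.3406 = 1.00×10⁻³ m
α₁L₁ − α₂L₂ = 1.57×10⁻⁵×1.3406 − 87×10⁻⁷×1.3416 = 9.3755×10⁻⁶ m/K
ΔT = 1.00×10⁻³ / 9.3755×10⁻⁶ = 106.661 K
T = 15.5 + 106.661 = 122.161 °C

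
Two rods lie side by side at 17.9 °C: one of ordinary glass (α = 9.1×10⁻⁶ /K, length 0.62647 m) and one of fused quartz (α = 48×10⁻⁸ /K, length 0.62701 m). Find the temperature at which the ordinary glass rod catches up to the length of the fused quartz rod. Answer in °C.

L₁(1 + α₁ΔT) = L₂(1 + α₂ΔT) ⇒ ΔT = (L₂ − L₁)/(α₁L₁ − α₂L₂)
L₂ − L₁ = 0.62701 − 0.62647 = 5.40×10⁻⁴ m
α₁L₁ − α₂L₂ = 9.1×10⁻⁶×0.62647 − 48×10⁻⁸×0.62701 = 5.3999122×10⁻⁶ m/K
ΔT = 5.40×10⁻⁴ / 5.3999122×10⁻⁶ = 100.002 K
T = 17.9 + 100.002 = 117.902 °C

T = 117.9 °C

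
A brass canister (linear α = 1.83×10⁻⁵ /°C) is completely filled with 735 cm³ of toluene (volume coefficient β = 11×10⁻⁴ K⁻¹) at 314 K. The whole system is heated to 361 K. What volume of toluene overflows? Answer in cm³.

The canister also expands: β_container ≈ 3α = 5.49×10⁻⁵ /K
Net overflow = V₀(β_liq − 3α_cont)ΔT
β − 3α = 1.10×10⁻³ − 5.49×10⁻⁵ = 1.0451×10⁻³ /K; ΔT = 47 K
ΔV = 735 × 1.0451×10⁻³ × 47 = 36.1 cm³

36.1 cm³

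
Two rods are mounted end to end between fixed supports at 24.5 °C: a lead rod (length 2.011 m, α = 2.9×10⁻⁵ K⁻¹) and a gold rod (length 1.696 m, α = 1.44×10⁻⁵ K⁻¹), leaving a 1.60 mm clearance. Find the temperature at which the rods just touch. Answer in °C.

α₁L₁ = 5.8319×10⁻⁵ m/K, α₂L₂ = 2.44224×10⁻⁵ m/K → total 8.27414×10⁻⁵ m/K
ΔT = g/(α₁L₁+α₂L₂) = 1.60×10⁻³ / 8.27414×10⁻⁵ = 19.337 K
T = 24.5 + 19.337 = 43.837 °C

T = 43.8 °C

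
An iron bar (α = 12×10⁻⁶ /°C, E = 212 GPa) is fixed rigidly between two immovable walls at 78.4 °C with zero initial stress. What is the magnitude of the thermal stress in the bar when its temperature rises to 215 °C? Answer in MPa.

σ = 348 MPa

Fully constrained: the free strain ε = αΔT is blocked, so σ = Eε = EαΔT.
|ΔT| = 136.6 K
σ = 212×10⁹ × 12×10⁻⁶ × 136.6 = 3.48×10⁸ Pa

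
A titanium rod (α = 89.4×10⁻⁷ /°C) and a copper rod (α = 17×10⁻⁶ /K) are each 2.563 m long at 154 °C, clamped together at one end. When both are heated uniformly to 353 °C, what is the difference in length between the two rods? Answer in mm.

4.11 mm

ΔT = 199 K
titanium: ΔL = 89.4×10⁻⁷ × 2.563 m × 199 = 4.5597×10⁻³ m = 4.5597 mm
copper: ΔL = 17×10⁻⁶ × 2.563 m × 199 = 8.6706×10⁻³ m = 8.6706 mm
difference = 8.6706 − 4.5597 = 4.1109 mm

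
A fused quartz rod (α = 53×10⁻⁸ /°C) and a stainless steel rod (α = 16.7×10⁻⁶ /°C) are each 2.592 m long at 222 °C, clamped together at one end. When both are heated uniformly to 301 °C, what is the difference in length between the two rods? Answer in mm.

3.31 mm

ΔT = 79 K
fused quartz: ΔL = 53×10⁻⁸ × 2.592 m × 79 = 1.0853×10⁻⁴ m = 0.10853 mm
stainless steel: ΔL = 16.7×10⁻⁶ × 2.592 m × 79 = 3.4196×10⁻³ m = 3.4196 mm
difference = 3.4196 − 0.10853 = 3.31107 mm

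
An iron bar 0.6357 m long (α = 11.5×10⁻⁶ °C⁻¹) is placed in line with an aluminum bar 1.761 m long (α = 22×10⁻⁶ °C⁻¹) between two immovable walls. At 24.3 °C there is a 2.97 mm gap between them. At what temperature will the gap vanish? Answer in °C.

Gap closes when ΔL₁ + ΔL₂ = 2.97 mm = 2.97×10⁻³ m
(α₁L₁ + α₂L₂)ΔT = g
α₁L₁ + α₂L₂ = 11.5×10⁻⁶×0.6357 + 22×10⁻⁶×1.761 = 4.605255×10⁻⁵ m/K
ΔT = 2.97×10⁻³ / 4.605255×10⁻⁵ = 64.492 K
T = 24.3 + 64.492 = 88.792 °C

T = 88.8 °C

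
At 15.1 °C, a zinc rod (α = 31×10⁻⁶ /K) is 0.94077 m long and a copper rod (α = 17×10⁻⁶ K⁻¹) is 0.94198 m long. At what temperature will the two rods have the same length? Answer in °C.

T = 107.1 °C

Equal length when α₁L₁ΔT − α₂L₂ΔT = L₂ − L₁ = 1.21×10⁻³ m
α₁L₁ = 2.916387×10⁻⁵, α₂L₂ = 1.601366×10⁻⁵ → Δ(αL) = 1.315021×10⁻⁵ m/K
ΔT = 1.21×10⁻³ / 1.315021×10⁻⁵ = 92.014 K, so T = 15.1 + 92.014 = 107.114 °C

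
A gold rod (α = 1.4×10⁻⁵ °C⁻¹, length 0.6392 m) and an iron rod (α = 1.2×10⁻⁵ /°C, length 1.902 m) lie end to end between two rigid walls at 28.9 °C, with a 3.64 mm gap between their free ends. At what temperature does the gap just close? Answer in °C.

T = 143 °C

α₁L₁ = 8.9488×10⁻⁶ m/K, α₂L₂ = 2.2824×10⁻⁵ m/K → total 3.17728×10⁻⁵ m/K
ΔT = g/(α₁L₁+α₂L₂) = 3.64×10⁻³ / 3.17728×10⁻⁵ = 114.56 K
T = 28.9 + 114.56 = 143.46 °C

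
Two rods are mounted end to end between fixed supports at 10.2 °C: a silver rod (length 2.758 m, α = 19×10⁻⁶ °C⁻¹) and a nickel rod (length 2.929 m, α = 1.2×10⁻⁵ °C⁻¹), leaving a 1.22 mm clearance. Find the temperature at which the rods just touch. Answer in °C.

α₁L₁ = 5.2402×10⁻⁵ m/K, α₂L₂ = 3.5148×10⁻⁵ m/K → total 8.755×10⁻⁵ m/K
ΔT = g/(α₁L₁+α₂L₂) = 1.22×10⁻³ / 8.755×10⁻⁵ = 13.935 K
T = 10.2 + 13.935 = 24.135 °C

T = 24.1 °C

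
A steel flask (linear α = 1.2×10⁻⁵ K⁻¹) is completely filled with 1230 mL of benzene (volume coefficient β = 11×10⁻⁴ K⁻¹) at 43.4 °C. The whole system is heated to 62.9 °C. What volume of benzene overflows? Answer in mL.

The flask also expands: β_container ≈ 3α = 3.6×10⁻⁵ /K
Net overflow = V₀(β_liq − 3α_cont)ΔT
β − 3α = 1.10×10⁻³ − 3.6×10⁻⁵ = 1.064×10⁻³ /K; ΔT = 19.5 K
ΔV = 1230 × 1.064×10⁻³ × 19.5 = 25.5 mL

25.5 mL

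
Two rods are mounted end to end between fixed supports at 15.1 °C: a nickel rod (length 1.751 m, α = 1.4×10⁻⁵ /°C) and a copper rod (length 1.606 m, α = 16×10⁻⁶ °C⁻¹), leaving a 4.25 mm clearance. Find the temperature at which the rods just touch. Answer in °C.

α₁L₁ = 2.4514×10⁻⁵ m/K, α₂L₂ = 2.5696×10⁻⁵ m/K → total 5.021×10⁻⁵ m/K
ΔT = g/(α₁L₁+α₂L₂) = 4.25×10⁻³ / 5.021×10⁻⁵ = 84.644 K
T = 15.1 + 84.644 = 99.744 °C

T = 99.7 °C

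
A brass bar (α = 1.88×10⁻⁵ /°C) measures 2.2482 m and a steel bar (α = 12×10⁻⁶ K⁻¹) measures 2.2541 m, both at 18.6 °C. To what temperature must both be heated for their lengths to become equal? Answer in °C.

L₁(1 + α₁ΔT) = L₂(1 + α₂ΔT) ⇒ ΔT = (L₂ − L₁)/(α₁L₁ − α₂L₂)
L₂ − L₁ = 2.2541 − 2.2482 = 5.90×10⁻³ m
α₁L₁ − α₂L₂ = 1.88×10⁻⁵×2.2482 − 12×10⁻⁶×2.2541 = 1.521696×10⁻⁵ m/K
ΔT = 5.90×10⁻³ / 1.521696×10⁻⁵ = 387.725 K
T = 18.6 + 387.725 = 406.325 °C

T = 406.3 °C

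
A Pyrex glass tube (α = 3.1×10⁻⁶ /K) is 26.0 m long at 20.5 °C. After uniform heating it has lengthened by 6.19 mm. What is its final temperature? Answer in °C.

T = 97.3 °C

ΔL = αL₀ΔT ⇒ ΔT = ΔL / (αL₀)
ΔT = 6.19×10⁻³ m / (3.1×10⁻⁶ × 26.0 m) = 76.799 K
T = 20.5 + 76.799 = 97.299 °C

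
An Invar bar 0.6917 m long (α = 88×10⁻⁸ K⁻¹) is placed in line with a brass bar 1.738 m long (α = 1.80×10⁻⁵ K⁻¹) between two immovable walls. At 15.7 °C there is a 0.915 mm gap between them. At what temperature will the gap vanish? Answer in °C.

T = 44.4 °C

α₁L₁ = 6.08696×10⁻⁷ m/K, α₂L₂ = 3.1284×10⁻⁵ m/K → total 3.1892696×10⁻⁵ m/K
ΔT = g/(α₁L₁+α₂L₂) = 9.15×10⁻⁴ / 3.1892696×10⁻⁵ = 28.690 K
T = 15.7 + 28.690 = 44.390 °C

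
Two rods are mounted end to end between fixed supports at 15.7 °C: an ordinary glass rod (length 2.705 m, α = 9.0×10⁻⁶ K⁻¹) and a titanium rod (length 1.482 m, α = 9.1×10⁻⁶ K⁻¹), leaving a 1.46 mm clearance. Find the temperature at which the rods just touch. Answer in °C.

Gap closes when ΔL₁ + ΔL₂ = 1.46 mm = 1.46×10⁻³ m
(α₁L₁ + α₂L₂)ΔT = g
α₁L₁ + α₂L₂ = 9.0×10⁻⁶×2.705 + 9.1×10⁻⁶×1.482 = 3.78312×10⁻⁵ m/K
ΔT = 1.46×10⁻³ / 3.78312×10⁻⁵ = 38.592 K
T = 15.7 + 38.592 = 54.292 °C

T = 54.3 °C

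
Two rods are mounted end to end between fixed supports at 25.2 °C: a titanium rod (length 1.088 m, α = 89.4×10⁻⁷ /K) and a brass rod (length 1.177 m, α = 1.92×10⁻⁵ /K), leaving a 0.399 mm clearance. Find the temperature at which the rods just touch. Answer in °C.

α₁L₁ = 9.72672×10⁻⁶ m/K, α₂L₂ = 2.25984×10⁻⁵ m/K → total 3.232512×10⁻⁵ m/K
ΔT = g/(α₁L₁+α₂L₂) = 3.99×10⁻⁴ / 3.232512×10⁻⁵ = 12.343 K
T = 25.2 + 12.343 = 37.543 °C

T = 37.5 °C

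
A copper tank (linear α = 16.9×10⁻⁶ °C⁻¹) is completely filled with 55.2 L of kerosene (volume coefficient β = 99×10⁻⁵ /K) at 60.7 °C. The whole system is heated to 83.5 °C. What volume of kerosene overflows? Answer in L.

The tank also expands: β_container ≈ 3α = 5.07×10⁻⁵ /K
Net overflow = V₀(β_liq − 3α_cont)ΔT
β − 3α = 9.90×10⁻⁴ − 5.07×10⁻⁵ = 9.393×10⁻⁴ /K; ΔT = 22.8 K
ΔV = 55.2 × 9.393×10⁻⁴ × 22.8 = 1.18 L

1.18 L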